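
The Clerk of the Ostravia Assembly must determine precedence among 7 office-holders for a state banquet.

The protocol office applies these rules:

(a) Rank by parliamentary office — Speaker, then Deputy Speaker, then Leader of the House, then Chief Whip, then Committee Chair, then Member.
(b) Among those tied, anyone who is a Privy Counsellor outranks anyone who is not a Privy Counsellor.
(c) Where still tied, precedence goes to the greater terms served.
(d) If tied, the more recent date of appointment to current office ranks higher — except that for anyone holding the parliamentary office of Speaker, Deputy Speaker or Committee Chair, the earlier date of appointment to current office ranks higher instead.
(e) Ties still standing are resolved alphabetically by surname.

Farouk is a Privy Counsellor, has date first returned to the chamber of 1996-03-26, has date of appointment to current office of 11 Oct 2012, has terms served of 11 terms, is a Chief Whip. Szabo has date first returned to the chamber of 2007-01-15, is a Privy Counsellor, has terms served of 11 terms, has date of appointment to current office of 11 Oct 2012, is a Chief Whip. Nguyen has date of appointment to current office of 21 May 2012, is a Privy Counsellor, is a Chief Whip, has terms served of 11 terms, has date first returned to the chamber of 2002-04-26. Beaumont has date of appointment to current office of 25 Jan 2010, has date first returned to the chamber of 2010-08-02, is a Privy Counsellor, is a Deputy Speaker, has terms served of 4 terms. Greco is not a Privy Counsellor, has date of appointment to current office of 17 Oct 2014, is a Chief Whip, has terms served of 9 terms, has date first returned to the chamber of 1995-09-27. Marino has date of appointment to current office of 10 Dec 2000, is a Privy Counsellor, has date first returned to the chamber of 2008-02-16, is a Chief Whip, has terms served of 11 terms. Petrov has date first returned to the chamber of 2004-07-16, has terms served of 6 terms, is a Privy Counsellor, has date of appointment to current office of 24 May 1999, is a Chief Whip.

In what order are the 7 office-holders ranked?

Beaumont, Farouk, Szabo, Nguyen, Marino, Petrov, Greco

By parliamentary office: Beaumont (Deputy Speaker); then Farouk, Szabo, Nguyen, Marino, Petrov and Greco (Chief Whip).
Among Farouk, Szabo, Nguyen, Marino, Petrov and Greco, a Privy Counsellor before not a Privy Counsellor: Farouk, Szabo, Nguyen, Marino and Petrov (a Privy Counsellor) before Greco (not a Privy Counsellor).
Among Farouk, Szabo, Nguyen, Marino and Petrov, by terms served (higher first): Farouk, Szabo, Nguyen and Marino (11 terms) before Petrov (6 terms).
Among Farouk, Szabo, Nguyen and Marino, by date of appointment to current office (later first): Farouk and Szabo (11 Oct 2012) before Nguyen (21 May 2012) before Marino (10 Dec 2000).
Among Farouk and Szabo, alphabetically by surname: Farouk before Szabo.
Full order: Beaumont, Farouk, Szabo, Nguyen, Marino, Petrov, Greco.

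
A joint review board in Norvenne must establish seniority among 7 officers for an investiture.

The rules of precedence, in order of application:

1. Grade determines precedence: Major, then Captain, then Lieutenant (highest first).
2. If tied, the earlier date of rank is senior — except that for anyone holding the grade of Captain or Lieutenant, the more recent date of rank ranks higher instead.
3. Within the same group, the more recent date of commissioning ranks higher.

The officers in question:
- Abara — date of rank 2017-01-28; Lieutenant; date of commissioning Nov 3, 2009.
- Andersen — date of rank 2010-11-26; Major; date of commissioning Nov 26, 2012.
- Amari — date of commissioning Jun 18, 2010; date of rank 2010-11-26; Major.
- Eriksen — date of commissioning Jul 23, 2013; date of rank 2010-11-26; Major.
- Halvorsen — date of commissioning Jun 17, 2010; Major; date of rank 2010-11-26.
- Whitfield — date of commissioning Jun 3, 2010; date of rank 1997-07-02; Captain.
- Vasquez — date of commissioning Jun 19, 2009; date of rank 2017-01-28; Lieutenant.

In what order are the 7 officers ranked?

Eriksen, Andersen, Amari, Halvorsen, Whitfield, Abara, Vasquez

By grade: Eriksen, Andersen, Amari and Halvorsen (Major); then Whitfield (Captain); then Abara and Vasquez (Lieutenant).
Eriksen, Andersen, Amari and Halvorsen all have date of rank 2010-11-26, so the next rule applies.
Among Eriksen, Andersen, Amari and Halvorsen, by date of commissioning (later first): Eriksen (Jul 23, 2013) before Andersen (Nov 26, 2012) before Amari (Jun 18, 2010) before Halvorsen (Jun 17, 2010).
Abara and Vasquez both have date of rank 2017-01-28, so the next rule applies.
Among Abara and Vasquez, by date of commissioning (later first): Abara (Nov 3, 2009) before Vasquez (Jun 19, 2009).
Full order: Eriksen, Andersen, Amari, Halvorsen, Whitfield, Abara, Vasquez.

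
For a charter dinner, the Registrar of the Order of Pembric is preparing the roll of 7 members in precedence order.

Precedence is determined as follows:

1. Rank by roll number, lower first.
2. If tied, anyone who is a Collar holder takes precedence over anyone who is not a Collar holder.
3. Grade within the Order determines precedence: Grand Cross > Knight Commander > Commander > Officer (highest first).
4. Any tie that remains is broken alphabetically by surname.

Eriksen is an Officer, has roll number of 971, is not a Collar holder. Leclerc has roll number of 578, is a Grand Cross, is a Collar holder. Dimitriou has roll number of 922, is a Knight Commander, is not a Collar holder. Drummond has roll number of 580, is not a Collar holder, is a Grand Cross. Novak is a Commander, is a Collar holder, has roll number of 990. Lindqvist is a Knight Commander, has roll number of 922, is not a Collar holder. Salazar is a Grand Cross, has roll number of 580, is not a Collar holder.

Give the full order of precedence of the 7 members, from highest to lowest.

Leclerc, Drummond, Salazar, Dimitriou, Lindqvist, Eriksen, Novak

By roll number (lower first): Leclerc (578); then Drummond and Salazar (both 580); then Dimitriou and Lindqvist (both 922); then Eriksen (971); then Novak (990).
Drummond and Salazar are each not a Collar holder, so the next rule applies.
Drummond and Salazar are each Grand Cross, so the next rule applies.
Among Drummond and Salazar, alphabetically by surname: Drummond before Salazar.
Dimitriou and Lindqvist are each not a Collar holder, so the next rule applies.
Dimitriou and Lindqvist are each Knight Commander, so the next rule applies.
Among Dimitriou and Lindqvist, alphabetically by surname: Dimitriou before Lindqvist.
Full order: Leclerc, Drummond, Salazar, Dimitriou, Lindqvist, Eriksen, Novak.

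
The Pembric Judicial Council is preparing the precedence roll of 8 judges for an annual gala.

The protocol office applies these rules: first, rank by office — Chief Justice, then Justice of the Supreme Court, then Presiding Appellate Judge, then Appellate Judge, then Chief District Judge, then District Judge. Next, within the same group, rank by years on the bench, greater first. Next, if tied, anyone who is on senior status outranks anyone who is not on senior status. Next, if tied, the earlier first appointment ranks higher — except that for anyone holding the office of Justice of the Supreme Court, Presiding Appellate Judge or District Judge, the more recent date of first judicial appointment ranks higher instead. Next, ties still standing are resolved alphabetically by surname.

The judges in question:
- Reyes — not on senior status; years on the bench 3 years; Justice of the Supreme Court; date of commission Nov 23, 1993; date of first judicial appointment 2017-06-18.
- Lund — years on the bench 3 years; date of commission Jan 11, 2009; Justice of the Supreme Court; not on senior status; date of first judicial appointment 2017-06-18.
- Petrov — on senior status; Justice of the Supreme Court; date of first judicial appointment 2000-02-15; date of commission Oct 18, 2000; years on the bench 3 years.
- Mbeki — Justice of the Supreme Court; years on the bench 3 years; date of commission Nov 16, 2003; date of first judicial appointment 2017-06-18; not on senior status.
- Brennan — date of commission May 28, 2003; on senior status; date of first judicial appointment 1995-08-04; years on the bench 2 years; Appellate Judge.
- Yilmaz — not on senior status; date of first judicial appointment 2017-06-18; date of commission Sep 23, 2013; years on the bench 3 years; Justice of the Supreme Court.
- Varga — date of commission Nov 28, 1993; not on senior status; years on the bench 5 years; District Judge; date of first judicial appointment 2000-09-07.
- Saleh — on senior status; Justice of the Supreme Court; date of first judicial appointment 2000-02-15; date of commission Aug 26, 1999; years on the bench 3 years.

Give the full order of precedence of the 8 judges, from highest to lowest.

By office: Petrov, Saleh, Lund, Mbeki, Reyes and Yilmaz (Justice of the Supreme Court); then Brennan (Appellate Judge); then Varga (District Judge).
Petrov, Saleh, Lund, Mbeki, Reyes and Yilmaz all have years on the bench 3 years, so the next rule applies.
Among Petrov, Saleh, Lund, Mbeki, Reyes and Yilmaz, on senior status before not on senior status: Petrov and Saleh (on senior status) before Lund, Mbeki, Reyes and Yilmaz (not on senior status).
Petrov and Saleh both have date of first judicial appointment 2000-02-15, so the next rule applies.
Among Petrov and Saleh, alphabetically by surname: Petrov before Saleh.
Lund, Mbeki, Reyes and Yilmaz all have date of first judicial appointment 2017-06-18, so the next rule applies.
Among Lund, Mbeki, Reyes and Yilmaz, alphabetically by surname: Lund before Mbeki before Reyes before Yilmaz.
Full order: Petrov, Saleh, Lund, Mbeki, Reyes, Yilmaz, Brennan, Varga.

Petrov, Saleh, Lund, Mbeki, Reyes, Yilmaz, Brennan, Varga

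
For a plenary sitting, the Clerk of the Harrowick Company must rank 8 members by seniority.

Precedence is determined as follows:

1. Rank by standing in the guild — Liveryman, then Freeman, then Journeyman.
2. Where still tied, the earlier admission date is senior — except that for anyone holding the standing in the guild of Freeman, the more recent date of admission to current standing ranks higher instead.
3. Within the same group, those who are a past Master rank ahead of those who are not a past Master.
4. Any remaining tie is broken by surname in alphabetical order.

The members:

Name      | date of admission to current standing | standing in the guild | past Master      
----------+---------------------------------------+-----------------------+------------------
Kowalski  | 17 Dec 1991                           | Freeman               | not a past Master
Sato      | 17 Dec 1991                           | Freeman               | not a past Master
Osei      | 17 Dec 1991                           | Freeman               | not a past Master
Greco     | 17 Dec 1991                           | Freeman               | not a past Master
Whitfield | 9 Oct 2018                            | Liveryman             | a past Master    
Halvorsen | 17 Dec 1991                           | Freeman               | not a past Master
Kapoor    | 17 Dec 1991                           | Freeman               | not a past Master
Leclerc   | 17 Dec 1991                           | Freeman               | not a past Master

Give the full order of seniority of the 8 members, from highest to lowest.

By standing in the guild: Whitfield (Liveryman); then Greco, Halvorsen, Kapoor, Kowalski, Leclerc, Osei and Sato (Freeman).
Greco, Halvorsen, Kapoor, Kowalski, Leclerc, Osei and Sato all have date of admission to current standing 17 Dec 1991, so the next rule applies.
Greco, Halvorsen, Kapoor, Kowalski, Leclerc, Osei and Sato are each not a past Master, so the next rule applies.
Among Greco, Halvorsen, Kapoor, Kowalski, Leclerc, Osei and Sato, alphabetically by surname: Greco before Halvorsen before Kapoor before Kowalski before Leclerc before Osei before Sato.
Full order: Whitfield, Greco, Halvorsen, Kapoor, Kowalski, Leclerc, Osei, Sato.

Whitfield, Greco, Halvorsen, Kapoor, Kowalski, Leclerc, Osei, Sato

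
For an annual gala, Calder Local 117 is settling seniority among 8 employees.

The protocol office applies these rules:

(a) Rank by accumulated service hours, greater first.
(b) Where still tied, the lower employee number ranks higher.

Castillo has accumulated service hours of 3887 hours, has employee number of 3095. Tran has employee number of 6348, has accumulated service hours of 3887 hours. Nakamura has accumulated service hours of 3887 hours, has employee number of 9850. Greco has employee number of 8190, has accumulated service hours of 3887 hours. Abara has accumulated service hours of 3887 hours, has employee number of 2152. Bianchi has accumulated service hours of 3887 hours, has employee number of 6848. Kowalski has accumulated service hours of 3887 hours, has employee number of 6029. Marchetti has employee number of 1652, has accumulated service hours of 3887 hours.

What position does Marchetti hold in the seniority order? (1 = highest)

1

By accumulated service hours (higher first): Marchetti, Abara, Castillo, Kowalski, Tran, Bianchi, Greco and Nakamura (each 3887 hours).
Among Marchetti, Abara, Castillo, Kowalski, Tran, Bianchi, Greco and Nakamura, by employee number (lower first): Marchetti (1652) before Abara (2152) before Castillo (3095) before Kowalski (6029) before Tran (6348) before Bianchi (6848) before Greco (8190) before Nakamura (9850).
Order: Marchetti, Abara, Castillo, Kowalski, Tran, Bianchi, Greco, Nakamura. So position 1.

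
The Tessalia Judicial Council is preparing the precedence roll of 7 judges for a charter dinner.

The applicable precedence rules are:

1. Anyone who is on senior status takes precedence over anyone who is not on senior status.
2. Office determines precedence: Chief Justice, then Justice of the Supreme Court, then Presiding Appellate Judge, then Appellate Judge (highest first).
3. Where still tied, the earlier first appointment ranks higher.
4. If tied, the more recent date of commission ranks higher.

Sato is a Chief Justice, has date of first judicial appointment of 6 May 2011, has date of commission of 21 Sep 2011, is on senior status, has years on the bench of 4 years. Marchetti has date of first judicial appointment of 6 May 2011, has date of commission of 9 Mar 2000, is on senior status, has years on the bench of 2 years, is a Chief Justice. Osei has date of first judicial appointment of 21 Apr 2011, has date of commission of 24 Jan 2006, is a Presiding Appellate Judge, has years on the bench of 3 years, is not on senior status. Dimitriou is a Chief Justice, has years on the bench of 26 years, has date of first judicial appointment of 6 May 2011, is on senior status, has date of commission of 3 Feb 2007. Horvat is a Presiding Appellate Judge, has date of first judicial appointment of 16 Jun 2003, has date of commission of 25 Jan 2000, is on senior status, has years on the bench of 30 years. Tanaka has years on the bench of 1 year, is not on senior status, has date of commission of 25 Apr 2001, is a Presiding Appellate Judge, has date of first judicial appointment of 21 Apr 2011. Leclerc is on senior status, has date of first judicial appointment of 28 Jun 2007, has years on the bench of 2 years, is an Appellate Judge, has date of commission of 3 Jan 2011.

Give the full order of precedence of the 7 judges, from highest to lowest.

By the first rule: Sato, Dimitriou, Marchetti, Horvat and Leclerc (each on senior status); then Osei and Tanaka (both not on senior status).
Among Sato, Dimitriou, Marchetti, Horvat and Leclerc, by office: Sato, Dimitriou and Marchetti (Chief Justice) before Horvat (Presiding Appellate Judge) before Leclerc (Appellate Judge).
Sato, Dimitriou and Marchetti all have date of first judicial appointment 6 May 2011, so the next rule applies.
Among Sato, Dimitriou and Marchetti, by date of commission (later first): Sato (21 Sep 2011) before Dimitriou (3 Feb 2007) before Marchetti (9 Mar 2000).
Osei and Tanaka are each Presiding Appellate Judge, so the next rule applies.
Osei and Tanaka both have date of first judicial appointment 21 Apr 2011, so the next rule applies.
Among Osei and Tanaka, by date of commission (later first): Osei (24 Jan 2006) before Tanaka (25 Apr 2001).
Full order: Sato, Dimitriou, Marchetti, Horvat, Leclerc, Osei, Tanaka.

Sato, Dimitriou, Marchetti, Horvat, Leclerc, Osei, Tanaka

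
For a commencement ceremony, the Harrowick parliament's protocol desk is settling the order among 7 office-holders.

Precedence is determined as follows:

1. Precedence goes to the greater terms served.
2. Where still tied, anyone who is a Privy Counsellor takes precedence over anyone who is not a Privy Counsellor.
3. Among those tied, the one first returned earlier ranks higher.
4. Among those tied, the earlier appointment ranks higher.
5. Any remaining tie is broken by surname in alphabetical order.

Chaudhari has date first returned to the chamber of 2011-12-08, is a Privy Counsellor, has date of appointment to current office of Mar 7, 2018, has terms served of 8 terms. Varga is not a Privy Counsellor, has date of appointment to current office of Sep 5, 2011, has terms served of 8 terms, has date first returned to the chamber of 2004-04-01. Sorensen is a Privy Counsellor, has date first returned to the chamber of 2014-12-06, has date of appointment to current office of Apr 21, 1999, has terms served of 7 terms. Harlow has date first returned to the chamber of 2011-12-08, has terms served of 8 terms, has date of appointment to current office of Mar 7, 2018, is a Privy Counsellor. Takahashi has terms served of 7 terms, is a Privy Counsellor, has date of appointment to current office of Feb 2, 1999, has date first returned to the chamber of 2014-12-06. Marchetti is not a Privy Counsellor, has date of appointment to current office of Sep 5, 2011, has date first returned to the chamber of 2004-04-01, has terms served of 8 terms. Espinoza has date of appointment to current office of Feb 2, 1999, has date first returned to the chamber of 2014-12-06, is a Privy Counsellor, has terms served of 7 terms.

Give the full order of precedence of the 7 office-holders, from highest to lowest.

By terms served (higher first): Chaudhari, Harlow, Marchetti and Varga (each 8 terms); then Espinoza, Takahashi and Sorensen (each 7 terms).
Among Chaudhari, Harlow, Marchetti and Varga, a Privy Counsellor before not a Privy Counsellor: Chaudhari and Harlow (a Privy Counsellor) before Marchetti and Varga (not a Privy Counsellor).
Chaudhari and Harlow both have date first returned to the chamber 2011-12-08, so the next rule applies.
Chaudhari and Harlow both have date of appointment to current office Mar 7, 2018, so the next rule applies.
Among Chaudhari and Harlow, alphabetically by surname: Chaudhari before Harlow.
Marchetti and Varga both have date first returned to the chamber 2004-04-01, so the next rule applies.
Marchetti and Varga both have date of appointment to current office Sep 5, 2011, so the next rule applies.
Among Marchetti and Varga, alphabetically by surname: Marchetti before Varga.
Espinoza, Takahashi and Sorensen are each a Privy Counsellor, so the next rule applies.
Espinoza, Takahashi and Sorensen all have date first returned to the chamber 2014-12-06, so the next rule applies.
Among Espinoza, Takahashi and Sorensen, by date of appointment to current office (earlier first): Espinoza and Takahashi (Feb 2, 1999) before Sorensen (Apr 21, 1999).
Among Espinoza and Takahashi, alphabetically by surname: Espinoza before Takahashi.
Full order: Chaudhari, Harlow, Marchetti, Varga, Espinoza, Takahashi, Sorensen.

Chaudhari, Harlow, Marchetti, Varga, Espinoza, Takahashi, Sorensen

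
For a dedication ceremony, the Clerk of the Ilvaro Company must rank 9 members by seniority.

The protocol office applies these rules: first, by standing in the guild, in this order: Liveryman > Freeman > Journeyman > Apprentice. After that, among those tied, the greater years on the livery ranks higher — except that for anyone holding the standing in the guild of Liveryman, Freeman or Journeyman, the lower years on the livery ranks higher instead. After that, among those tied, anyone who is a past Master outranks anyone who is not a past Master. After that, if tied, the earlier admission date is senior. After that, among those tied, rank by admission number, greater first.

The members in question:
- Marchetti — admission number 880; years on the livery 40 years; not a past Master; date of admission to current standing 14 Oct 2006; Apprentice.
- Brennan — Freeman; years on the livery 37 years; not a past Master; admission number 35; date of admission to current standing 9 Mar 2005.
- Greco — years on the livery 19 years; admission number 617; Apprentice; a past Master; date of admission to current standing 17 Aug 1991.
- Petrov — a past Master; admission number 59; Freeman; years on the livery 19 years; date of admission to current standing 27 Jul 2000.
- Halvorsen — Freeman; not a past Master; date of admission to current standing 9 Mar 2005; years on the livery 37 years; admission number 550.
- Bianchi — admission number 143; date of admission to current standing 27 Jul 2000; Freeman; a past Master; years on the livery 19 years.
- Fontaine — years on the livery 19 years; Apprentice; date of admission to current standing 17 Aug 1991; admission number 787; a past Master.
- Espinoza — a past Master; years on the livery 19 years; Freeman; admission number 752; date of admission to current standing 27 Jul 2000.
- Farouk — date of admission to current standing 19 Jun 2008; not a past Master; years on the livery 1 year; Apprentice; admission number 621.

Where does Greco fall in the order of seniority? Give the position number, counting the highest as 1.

By standing in the guild: Espinoza, Bianchi, Petrov, Halvorsen and Brennan (Freeman); then Marchetti, Fontaine, Greco and Farouk (Apprentice).
Among Espinoza, Bianchi, Petrov, Halvorsen and Brennan, by years on the livery (lower first) (reversed rule for this group): Espinoza, Bianchi and Petrov (19 years) before Halvorsen and Brennan (37 years).
Espinoza, Bianchi and Petrov are each a past Master, so the next rule applies.
Espinoza, Bianchi and Petrov all have date of admission to current standing 27 Jul 2000, so the next rule applies.
Among Espinoza, Bianchi and Petrov, by admission number (higher first): Espinoza (752) before Bianchi (143) before Petrov (59).
Halvorsen and Brennan are each not a past Master, so the next rule applies.
Halvorsen and Brennan both have date of admission to current standing 9 Mar 2005, so the next rule applies.
Among Halvorsen and Brennan, by admission number (higher first): Halvorsen (550) before Brennan (35).
Among Marchetti, Fontaine, Greco and Farouk, by years on the livery (higher first): Marchetti (40 years) before Fontaine and Greco (19 years) before Farouk (1 year).
Fontaine and Greco are each a past Master, so the next rule applies.
Fontaine and Greco both have date of admission to current standing 17 Aug 1991, so the next rule applies.
Among Fontaine and Greco, by admission number (higher first): Fontaine (787) before Greco (617).
Order: Espinoza, Bianchi, Petrov, Halvorsen, Brennan, Marchetti, Fontaine, Greco, Farouk. So position 8.

8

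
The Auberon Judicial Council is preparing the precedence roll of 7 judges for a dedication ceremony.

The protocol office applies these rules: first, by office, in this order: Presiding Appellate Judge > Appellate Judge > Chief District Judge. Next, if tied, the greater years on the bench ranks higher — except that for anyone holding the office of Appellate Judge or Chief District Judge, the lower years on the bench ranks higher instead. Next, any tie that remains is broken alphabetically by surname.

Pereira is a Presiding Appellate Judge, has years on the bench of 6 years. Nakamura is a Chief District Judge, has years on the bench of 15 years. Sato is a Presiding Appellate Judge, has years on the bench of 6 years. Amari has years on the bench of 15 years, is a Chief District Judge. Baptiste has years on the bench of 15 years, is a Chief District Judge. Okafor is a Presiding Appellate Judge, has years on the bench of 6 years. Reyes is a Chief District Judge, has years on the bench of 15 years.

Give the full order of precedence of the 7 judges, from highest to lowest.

Okafor, Pereira, Sato, Amari, Baptiste, Nakamura, Reyes

By office: Okafor, Pereira and Sato (Presiding Appellate Judge); then Amari, Baptiste, Nakamura and Reyes (Chief District Judge).
Okafor, Pereira and Sato all have years on the bench 6 years, so the next rule applies.
Among Okafor, Pereira and Sato, alphabetically by surname: Okafor before Pereira before Sato.
Amari, Baptiste, Nakamura and Reyes all have years on the bench 15 years, so the next rule applies.
Among Amari, Baptiste, Nakamura and Reyes, alphabetically by surname: Amari before Baptiste before Nakamura before Reyes.
Full order: Okafor, Pereira, Sato, Amari, Baptiste, Nakamura, Reyes.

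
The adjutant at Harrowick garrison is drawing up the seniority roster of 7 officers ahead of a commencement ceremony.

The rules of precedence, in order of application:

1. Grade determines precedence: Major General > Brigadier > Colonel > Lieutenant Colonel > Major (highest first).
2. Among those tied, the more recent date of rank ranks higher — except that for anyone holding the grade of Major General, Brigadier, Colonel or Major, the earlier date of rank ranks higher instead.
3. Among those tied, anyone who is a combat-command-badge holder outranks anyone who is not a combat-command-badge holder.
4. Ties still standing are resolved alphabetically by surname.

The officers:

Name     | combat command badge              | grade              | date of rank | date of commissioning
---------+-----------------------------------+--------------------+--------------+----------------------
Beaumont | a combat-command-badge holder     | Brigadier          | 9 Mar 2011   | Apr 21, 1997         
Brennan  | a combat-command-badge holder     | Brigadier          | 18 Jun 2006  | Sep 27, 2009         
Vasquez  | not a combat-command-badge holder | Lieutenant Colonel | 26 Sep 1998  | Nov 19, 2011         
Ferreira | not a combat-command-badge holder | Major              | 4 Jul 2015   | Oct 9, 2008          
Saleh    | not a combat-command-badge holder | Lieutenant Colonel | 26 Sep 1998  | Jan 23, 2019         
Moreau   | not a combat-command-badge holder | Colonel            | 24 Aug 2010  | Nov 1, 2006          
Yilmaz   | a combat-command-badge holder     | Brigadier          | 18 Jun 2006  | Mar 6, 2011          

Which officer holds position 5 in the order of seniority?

Saleh

By grade: Brennan, Yilmaz and Beaumont (Brigadier); then Moreau (Colonel); then Saleh and Vasquez (Lieutenant Colonel); then Ferreira (Major).
Among Brennan, Yilmaz and Beaumont, by date of rank (earlier first) (reversed rule for this group): Brennan and Yilmaz (18 Jun 2006) before Beaumont (9 Mar 2011).
Brennan and Yilmaz are each a combat-command-badge holder, so the next rule applies.
Among Brennan and Yilmaz, alphabetically by surname: Brennan before Yilmaz.
Saleh and Vasquez both have date of rank 26 Sep 1998, so the next rule applies.
Saleh and Vasquez are each not a combat-command-badge holder, so the next rule applies.
Among Saleh and Vasquez, alphabetically by surname: Saleh before Vasquez.
Order: Brennan, Yilmaz, Beaumont, Moreau, Saleh, Vasquez, Ferreira.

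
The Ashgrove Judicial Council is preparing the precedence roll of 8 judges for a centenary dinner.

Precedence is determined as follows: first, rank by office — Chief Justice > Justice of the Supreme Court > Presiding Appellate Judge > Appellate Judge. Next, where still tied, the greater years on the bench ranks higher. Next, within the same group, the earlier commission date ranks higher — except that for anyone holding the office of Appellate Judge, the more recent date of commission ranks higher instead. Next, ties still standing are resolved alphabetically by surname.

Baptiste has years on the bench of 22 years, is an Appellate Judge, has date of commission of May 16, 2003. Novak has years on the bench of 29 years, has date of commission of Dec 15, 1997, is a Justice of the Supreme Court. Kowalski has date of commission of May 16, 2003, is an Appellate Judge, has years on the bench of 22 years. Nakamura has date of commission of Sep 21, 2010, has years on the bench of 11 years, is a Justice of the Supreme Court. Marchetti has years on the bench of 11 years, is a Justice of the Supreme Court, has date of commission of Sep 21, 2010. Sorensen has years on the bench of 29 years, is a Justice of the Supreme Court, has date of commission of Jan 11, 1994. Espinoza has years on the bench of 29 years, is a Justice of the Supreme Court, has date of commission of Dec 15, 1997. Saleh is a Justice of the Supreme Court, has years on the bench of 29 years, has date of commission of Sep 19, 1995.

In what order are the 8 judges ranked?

Sorensen, Saleh, Espinoza, Novak, Marchetti, Nakamura, Baptiste, Kowalski

By office: Sorensen, Saleh, Espinoza, Novak, Marchetti and Nakamura (Justice of the Supreme Court); then Baptiste and Kowalski (Appellate Judge).
Among Sorensen, Saleh, Espinoza, Novak, Marchetti and Nakamura, by years on the bench (higher first): Sorensen, Saleh, Espinoza and Novak (29 years) before Marchetti and Nakamura (11 years).
Among Sorensen, Saleh, Espinoza and Novak, by date of commission (earlier first): Sorensen (Jan 11, 1994) before Saleh (Sep 19, 1995) before Espinoza and Novak (Dec 15, 1997).
Among Espinoza and Novak, alphabetically by surname: Espinoza before Novak.
Marchetti and Nakamura both have date of commission Sep 21, 2010, so the next rule applies.
Among Marchetti and Nakamura, alphabetically by surname: Marchetti before Nakamura.
Baptiste and Kowalski both have years on the bench 22 years, so the next rule applies.
Baptiste and Kowalski both have date of commission May 16, 2003, so the next rule applies.
Among Baptiste and Kowalski, alphabetically by surname: Baptiste before Kowalski.
Full order: Sorensen, Saleh, Espinoza, Novak, Marchetti, Nakamura, Baptiste, Kowalski.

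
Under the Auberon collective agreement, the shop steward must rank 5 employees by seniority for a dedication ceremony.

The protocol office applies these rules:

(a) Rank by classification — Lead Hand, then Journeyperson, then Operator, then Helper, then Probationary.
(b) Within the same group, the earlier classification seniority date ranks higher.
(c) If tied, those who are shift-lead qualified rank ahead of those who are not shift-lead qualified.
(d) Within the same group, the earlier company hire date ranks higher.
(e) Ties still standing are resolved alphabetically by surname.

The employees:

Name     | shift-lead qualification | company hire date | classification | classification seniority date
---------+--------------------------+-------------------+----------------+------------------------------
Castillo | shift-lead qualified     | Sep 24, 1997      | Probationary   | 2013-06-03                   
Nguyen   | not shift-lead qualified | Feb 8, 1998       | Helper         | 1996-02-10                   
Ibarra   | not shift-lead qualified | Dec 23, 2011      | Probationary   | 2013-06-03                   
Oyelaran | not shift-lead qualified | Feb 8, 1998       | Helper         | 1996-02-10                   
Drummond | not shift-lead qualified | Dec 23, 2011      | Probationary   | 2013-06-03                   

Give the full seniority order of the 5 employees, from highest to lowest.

Nguyen, Oyelaran, Castillo, Drummond, Ibarra

By classification: Nguyen and Oyelaran (Helper); then Castillo, Drummond and Ibarra (Probationary).
Nguyen and Oyelaran both have classification seniority date 1996-02-10, so the next rule applies.
Nguyen and Oyelaran are each not shift-lead qualified, so the next rule applies.
Nguyen and Oyelaran both have company hire date Feb 8, 1998, so the next rule applies.
Among Nguyen and Oyelaran, alphabetically by surname: Nguyen before Oyelaran.
Castillo, Drummond and Ibarra all have classification seniority date 2013-06-03, so the next rule applies.
Among Castillo, Drummond and Ibarra, shift-lead qualified before not shift-lead qualified: Castillo (shift-lead qualified) before Drummond and Ibarra (not shift-lead qualified).
Drummond and Ibarra both have company hire date Dec 23, 2011, so the next rule applies.
Among Drummond and Ibarra, alphabetically by surname: Drummond before Ibarra.
Full order: Nguyen, Oyelaran, Castillo, Drummond, Ibarra.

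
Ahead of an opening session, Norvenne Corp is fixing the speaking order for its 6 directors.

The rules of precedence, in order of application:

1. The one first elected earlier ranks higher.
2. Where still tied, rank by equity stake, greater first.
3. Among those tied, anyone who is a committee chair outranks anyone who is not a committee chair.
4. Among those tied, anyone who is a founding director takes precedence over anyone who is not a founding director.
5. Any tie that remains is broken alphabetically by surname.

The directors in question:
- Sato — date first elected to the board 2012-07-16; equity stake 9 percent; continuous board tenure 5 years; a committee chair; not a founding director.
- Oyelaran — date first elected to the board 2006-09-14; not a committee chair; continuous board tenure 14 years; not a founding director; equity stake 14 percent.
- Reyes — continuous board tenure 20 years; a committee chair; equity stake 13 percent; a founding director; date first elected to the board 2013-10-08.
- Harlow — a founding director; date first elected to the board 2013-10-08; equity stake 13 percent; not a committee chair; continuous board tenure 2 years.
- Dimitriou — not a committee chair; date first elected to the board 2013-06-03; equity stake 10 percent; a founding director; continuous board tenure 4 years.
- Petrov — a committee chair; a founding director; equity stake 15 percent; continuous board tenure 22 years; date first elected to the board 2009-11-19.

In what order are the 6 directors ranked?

Oyelaran, Petrov, Sato, Dimitriou, Reyes, Harlow

By date first elected to the board (earlier first): Oyelaran (2006-09-14); then Petrov (2009-11-19); then Sato (2012-07-16); then Dimitriou (2013-06-03); then Reyes and Harlow (both 2013-10-08).
Reyes and Harlow both have equity stake 13 percent, so the next rule applies.
Among Reyes and Harlow, a committee chair before not a committee chair: Reyes (a committee chair) before Harlow (not a committee chair).
Full order: Oyelaran, Petrov, Sato, Dimitriou, Reyes, Harlow.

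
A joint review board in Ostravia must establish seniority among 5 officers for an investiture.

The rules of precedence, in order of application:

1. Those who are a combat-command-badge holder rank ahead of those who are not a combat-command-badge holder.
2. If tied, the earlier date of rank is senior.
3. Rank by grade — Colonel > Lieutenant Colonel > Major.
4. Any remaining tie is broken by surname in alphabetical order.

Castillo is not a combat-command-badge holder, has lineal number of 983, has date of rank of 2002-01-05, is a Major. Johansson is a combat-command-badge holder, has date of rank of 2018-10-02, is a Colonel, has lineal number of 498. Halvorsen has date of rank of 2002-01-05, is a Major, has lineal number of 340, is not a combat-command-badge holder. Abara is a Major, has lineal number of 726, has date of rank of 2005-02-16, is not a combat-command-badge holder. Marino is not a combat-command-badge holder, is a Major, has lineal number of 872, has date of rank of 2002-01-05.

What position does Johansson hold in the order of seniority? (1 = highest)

By the first rule: Johansson (a combat-command-badge holder); then Castillo, Halvorsen, Marino and Abara (each not a combat-command-badge holder).
Among Castillo, Halvorsen, Marino and Abara, by date of rank (earlier first): Castillo, Halvorsen and Marino (2002-01-05) before Abara (2005-02-16).
Castillo, Halvorsen and Marino are each Major, so the next rule applies.
Among Castillo, Halvorsen and Marino, alphabetically by surname: Castillo before Halvorsen before Marino.
Order: Johansson, Castillo, Halvorsen, Marino, Abara. So position 1.

1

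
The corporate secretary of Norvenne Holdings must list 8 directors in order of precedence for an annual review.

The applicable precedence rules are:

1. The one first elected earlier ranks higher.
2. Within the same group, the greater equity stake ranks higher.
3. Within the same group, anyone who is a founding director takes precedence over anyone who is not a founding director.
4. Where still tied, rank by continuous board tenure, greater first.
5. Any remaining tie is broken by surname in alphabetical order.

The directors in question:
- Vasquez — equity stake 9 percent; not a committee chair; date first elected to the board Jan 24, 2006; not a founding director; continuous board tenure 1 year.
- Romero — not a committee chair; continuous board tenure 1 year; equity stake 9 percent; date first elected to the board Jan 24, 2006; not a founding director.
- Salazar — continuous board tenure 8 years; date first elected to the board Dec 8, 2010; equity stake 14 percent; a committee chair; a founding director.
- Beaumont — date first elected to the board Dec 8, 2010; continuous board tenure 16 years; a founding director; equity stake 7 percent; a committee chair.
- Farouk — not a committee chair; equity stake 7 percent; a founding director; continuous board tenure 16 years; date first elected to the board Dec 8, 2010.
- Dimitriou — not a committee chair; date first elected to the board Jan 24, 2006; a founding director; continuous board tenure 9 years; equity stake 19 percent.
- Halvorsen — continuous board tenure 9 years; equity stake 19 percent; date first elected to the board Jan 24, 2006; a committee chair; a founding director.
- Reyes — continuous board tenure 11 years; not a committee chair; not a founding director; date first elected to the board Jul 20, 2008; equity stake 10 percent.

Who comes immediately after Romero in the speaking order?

Vasquez

By date first elected to the board (earlier first): Dimitriou, Halvorsen, Romero and Vasquez (each Jan 24, 2006); then Reyes (Jul 20, 2008); then Salazar, Beaumont and Farouk (each Dec 8, 2010).
Among Dimitriou, Halvorsen, Romero and Vasquez, by equity stake (higher first): Dimitriou and Halvorsen (19 percent) before Romero and Vasquez (9 percent).
Dimitriou and Halvorsen are each a founding director, so the next rule applies.
Dimitriou and Halvorsen both have continuous board tenure 9 years, so the next rule applies.
Among Dimitriou and Halvorsen, alphabetically by surname: Dimitriou before Halvorsen.
Romero and Vasquez are each not a founding director, so the next rule applies.
Romero and Vasquez both have continuous board tenure 1 year, so the next rule applies.
Among Romero and Vasquez, alphabetically by surname: Romero before Vasquez.
Among Salazar, Beaumont and Farouk, by equity stake (higher first): Salazar (14 percent) before Beaumont and Farouk (7 percent).
Beaumont and Farouk are each a founding director, so the next rule applies.
Beaumont and Farouk both have continuous board tenure 16 years, so the next rule applies.
Among Beaumont and Farouk, alphabetically by surname: Beaumont before Farouk.
Order: Dimitriou, Halvorsen, Romero, Vasquez, Reyes, Salazar, Beaumont, Farouk.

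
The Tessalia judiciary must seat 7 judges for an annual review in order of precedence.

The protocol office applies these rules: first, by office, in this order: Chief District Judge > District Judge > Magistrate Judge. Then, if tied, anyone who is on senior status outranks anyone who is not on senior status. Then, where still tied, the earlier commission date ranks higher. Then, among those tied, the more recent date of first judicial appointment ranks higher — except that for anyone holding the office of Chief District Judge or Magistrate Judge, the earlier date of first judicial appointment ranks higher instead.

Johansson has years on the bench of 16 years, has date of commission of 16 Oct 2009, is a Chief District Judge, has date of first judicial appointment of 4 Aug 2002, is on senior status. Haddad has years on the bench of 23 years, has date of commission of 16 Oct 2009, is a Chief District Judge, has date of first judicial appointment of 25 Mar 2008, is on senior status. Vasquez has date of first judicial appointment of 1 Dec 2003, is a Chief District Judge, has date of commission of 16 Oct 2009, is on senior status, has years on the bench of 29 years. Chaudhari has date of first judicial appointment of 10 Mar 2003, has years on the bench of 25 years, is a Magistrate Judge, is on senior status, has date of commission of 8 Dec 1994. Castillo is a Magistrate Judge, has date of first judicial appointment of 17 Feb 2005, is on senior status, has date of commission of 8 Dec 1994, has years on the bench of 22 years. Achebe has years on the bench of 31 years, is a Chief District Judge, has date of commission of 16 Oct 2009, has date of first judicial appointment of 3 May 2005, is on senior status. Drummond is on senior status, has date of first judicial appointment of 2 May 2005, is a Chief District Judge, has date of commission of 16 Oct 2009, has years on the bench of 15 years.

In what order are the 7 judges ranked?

Johansson, Vasquez, Drummond, Achebe, Haddad, Chaudhari, Castillo

By office: Johansson, Vasquez, Drummond, Achebe and Haddad (Chief District Judge); then Chaudhari and Castillo (Magistrate Judge).
Johansson, Vasquez, Drummond, Achebe and Haddad are each on senior status, so the next rule applies.
Johansson, Vasquez, Drummond, Achebe and Haddad all have date of commission 16 Oct 2009, so the next rule applies.
Among Johansson, Vasquez, Drummond, Achebe and Haddad, by date of first judicial appointment (earlier first) (reversed rule for this group): Johansson (4 Aug 2002) before Vasquez (1 Dec 2003) before Drummond (2 May 2005) before Achebe (3 May 2005) before Haddad (25 Mar 2008).
Chaudhari and Castillo are each on senior status, so the next rule applies.
Chaudhari and Castillo both have date of commission 8 Dec 1994, so the next rule applies.
Among Chaudhari and Castillo, by date of first judicial appointment (earlier first) (reversed rule for this group): Chaudhari (10 Mar 2003) before Castillo (17 Feb 2005).
Full order: Johansson, Vasquez, Drummond, Achebe, Haddad, Chaudhari, Castillo.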